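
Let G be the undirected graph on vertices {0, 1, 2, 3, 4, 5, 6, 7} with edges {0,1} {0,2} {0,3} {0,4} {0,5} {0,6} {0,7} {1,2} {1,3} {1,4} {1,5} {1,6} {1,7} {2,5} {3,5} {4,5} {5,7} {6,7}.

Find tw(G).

A width-3 tree decomposition is:
Bags: B1 = {0, 1, 3, 5}  B2 = {0, 1, 5, 7}  B3 = {0, 1, 2, 5}  B4 = {0, 1, 4, 5}  B5 = {0, 1, 6, 7}
Tree: B1–B2, B1–B3, B2–B4, B2–B5
Every bag has size at most 4, so the width is 4 − 1 = 3 and tw(G) ≤ 3. For the lower bound, the 4 vertices {0, 1, 2, 5} are pairwise adjacent, and any tree decomposition puts a clique entirely inside one bag — forcing width ≥ 3. Combining the bounds, tw(G) = 3.

3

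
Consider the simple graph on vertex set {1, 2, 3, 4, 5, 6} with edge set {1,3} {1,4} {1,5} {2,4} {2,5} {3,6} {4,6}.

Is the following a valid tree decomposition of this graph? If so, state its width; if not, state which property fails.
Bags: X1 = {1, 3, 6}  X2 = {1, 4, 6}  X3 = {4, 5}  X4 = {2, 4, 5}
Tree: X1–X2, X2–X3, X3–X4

A tree decomposition must satisfy three properties: every vertex lies in some bag; for every edge, both endpoints lie together in some bag; and for every vertex, the bags containing it form a connected subtree. Here edge (1,5) lies in no bag, so the decomposition is invalid.

No — edge (1,5) lies in no bag.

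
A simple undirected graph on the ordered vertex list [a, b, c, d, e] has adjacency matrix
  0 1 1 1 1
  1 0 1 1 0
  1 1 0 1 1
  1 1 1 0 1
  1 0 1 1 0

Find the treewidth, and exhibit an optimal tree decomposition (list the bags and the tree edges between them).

The largest bag has 4 vertices, giving width 3; this decomposition certifies tw(G) ≤ 3. On the other hand G contains the 4-clique {a, c, d, e}. A clique must lie in a single bag of any decomposition, so no decomposition can have width below 3. Combining the bounds, tw(G) = 3.

Treewidth 3.
One such decomposition:
Bags: B1 = {a, b, c, d}  B2 = {a, c, d, e}
Tree: B1–B2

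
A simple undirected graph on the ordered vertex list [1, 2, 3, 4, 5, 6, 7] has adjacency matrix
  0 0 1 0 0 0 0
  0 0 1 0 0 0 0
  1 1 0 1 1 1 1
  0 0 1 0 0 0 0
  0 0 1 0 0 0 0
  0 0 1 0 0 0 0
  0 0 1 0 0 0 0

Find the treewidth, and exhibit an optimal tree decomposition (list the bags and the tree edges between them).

Treewidth 1.
Bags: B1 = {1, 3}  B2 = {3, 7}  B3 = {3, 6}  B4 = {3, 4}  B5 = {2, 3}  B6 = {3, 5}
Tree: B1–B2, B2–B3, B1–B4, B3–B5, B5–B6

Each bag holds 2 vertices, so the decomposition has width 1, which upper-bounds the treewidth. Since G has at least one edge (e.g. 1–3), it is not an edgeless graph, so tw(G) ≥ 1. The upper and lower bounds meet at 1, so that is the treewidth.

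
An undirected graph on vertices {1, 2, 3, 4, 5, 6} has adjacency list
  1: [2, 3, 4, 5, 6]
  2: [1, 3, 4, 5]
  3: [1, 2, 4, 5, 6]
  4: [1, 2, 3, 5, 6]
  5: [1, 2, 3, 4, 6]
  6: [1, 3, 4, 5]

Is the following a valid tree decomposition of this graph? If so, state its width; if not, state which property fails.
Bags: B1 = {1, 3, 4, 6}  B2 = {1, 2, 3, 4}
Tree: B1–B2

A tree decomposition must satisfy three properties: every vertex lies in some bag; for every edge, both endpoints lie together in some bag; and for every vertex, the bags containing it form a connected subtree. Here vertex 5 appears in no bag, so the decomposition is invalid.

No — vertex 5 appears in no bag.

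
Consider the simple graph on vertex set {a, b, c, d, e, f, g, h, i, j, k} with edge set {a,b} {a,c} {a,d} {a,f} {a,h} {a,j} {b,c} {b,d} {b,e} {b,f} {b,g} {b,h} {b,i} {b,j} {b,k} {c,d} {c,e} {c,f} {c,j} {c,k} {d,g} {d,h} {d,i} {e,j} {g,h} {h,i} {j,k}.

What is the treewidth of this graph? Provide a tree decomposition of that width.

Each bag holds 4 vertices, so the decomposition has width 3, which upper-bounds the treewidth. Conversely, {b, d, g, h} is a clique of size 4, and the vertices of any clique must share a bag in every tree decomposition; so some bag has ≥ 4 vertices and tw(G) ≥ 3. Combining the bounds, tw(G) = 3.

Treewidth 3.
One optimal decomposition is:
Bags: B1 = {a, b, c, j}  B2 = {a, b, c, d}  B3 = {a, b, c, f}  B4 = {b, c, e, j}  B5 = {a, b, d, h}  B6 = {b, d, g, h}  B7 = {b, c, j, k}  B8 = {b, d, h, i}
Tree: B1–B2, B2–B3, B1–B4, B2–B5, B5–B6, B1–B7, B5–B8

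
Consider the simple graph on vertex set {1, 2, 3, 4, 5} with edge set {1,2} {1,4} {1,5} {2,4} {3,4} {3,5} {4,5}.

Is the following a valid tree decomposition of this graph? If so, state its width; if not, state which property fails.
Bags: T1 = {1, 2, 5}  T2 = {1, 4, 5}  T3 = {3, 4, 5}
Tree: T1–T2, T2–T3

A tree decomposition must satisfy three properties: every vertex lies in some bag; for every edge, both endpoints lie together in some bag; and for every vertex, the bags containing it form a connected subtree. Here edge (4,2) lies in no bag, so the decomposition is invalid.

No — edge (4,2) lies in no bag.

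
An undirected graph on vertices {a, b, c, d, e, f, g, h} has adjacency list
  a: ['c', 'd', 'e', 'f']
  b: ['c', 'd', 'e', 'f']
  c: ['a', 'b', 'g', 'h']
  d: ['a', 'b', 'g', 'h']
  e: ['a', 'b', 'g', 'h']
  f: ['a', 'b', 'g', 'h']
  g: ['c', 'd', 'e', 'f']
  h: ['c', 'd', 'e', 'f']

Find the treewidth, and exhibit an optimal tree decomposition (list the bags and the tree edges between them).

Each bag holds 5 vertices, so the decomposition has width 4, which upper-bounds the treewidth. For the lower bound: the 5 vertex sets {a,c}, {e,g}, {b,f}, {d}, {h} are disjoint, each induces a connected subgraph, and every pair is joined by at least one edge of G. Contracting each set to a single vertex therefore yields K_{5} as a minor, and since treewidth is minor-monotone, tw(G) ≥ tw(K_{5}) = 4. Therefore the treewidth is 4.

Treewidth 4.
Bags: B1 = {a, c, d, e, f}  B2 = {c, d, e, f, g}  B3 = {b, c, d, e, f}  B4 = {c, d, e, f, h}
Tree: B1–B2, B2–B3, B3–B4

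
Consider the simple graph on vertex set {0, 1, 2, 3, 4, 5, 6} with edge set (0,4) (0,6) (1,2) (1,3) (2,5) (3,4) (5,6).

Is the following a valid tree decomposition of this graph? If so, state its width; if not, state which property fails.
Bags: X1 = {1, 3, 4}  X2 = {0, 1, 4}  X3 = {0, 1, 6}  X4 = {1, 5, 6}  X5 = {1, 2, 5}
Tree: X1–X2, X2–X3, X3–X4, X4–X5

Yes; width 2.

Vertex coverage: the bags together contain {0, 1, 2, 3, 4, 5, 6}, the full vertex set. Edge coverage: each edge of G has both endpoints in at least one bag. Running intersection: for every vertex, the bags containing it form a connected subtree. All three properties hold, so this is a valid tree decomposition of width max|bag| − 1 = 2, and hence tw(G) ≤ 2.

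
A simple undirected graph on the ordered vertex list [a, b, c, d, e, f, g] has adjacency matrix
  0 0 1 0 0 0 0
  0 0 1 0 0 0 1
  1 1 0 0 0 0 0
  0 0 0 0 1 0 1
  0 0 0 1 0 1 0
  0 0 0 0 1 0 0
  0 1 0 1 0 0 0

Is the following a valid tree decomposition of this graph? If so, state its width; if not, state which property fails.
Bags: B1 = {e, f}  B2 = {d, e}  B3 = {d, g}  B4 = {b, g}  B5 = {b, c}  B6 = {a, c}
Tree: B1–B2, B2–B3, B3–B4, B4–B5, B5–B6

Yes; width 1.

Checking the three conditions: (i) the bags cover all of {a, b, c, d, e, f, g}; (ii) for each edge, some bag contains both endpoints; (iii) the bags containing any fixed vertex form a subtree. All hold, so the decomposition is valid with width 2 − 1 = 1.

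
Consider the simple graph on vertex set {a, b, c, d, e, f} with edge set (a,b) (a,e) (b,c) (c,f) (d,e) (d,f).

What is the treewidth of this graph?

2

A width-2 tree decomposition is:
Bags: B1 = {a, b, e}  B2 = {b, c, e}  B3 = {c, e, f}  B4 = {d, e, f}
Tree: B1–B2, B2–B3, B3–B4
Every bag has size at most 3, so the width is 3 − 1 = 2 and tw(G) ≤ 2. Since e–a–b–c–f–d–e is a cycle in G, G is not acyclic. Forests are exactly the graphs of treewidth ≤ 1, so tw(G) ≥ 2. Combining the bounds, tw(G) = 2.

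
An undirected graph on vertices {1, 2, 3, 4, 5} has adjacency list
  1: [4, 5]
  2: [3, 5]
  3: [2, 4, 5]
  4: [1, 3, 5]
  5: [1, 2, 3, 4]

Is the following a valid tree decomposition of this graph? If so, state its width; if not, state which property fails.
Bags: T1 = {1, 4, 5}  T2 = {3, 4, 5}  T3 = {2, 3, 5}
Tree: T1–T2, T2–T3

Yes; width 2.

Vertex coverage: the bags together contain {1, 2, 3, 4, 5}, the full vertex set. Edge coverage: each edge of G has both endpoints in at least one bag. Running intersection: for every vertex, the bags containing it form a connected subtree. All three properties hold, so this is a valid tree decomposition of width max|bag| − 1 = 2, and hence tw(G) ≤ 2.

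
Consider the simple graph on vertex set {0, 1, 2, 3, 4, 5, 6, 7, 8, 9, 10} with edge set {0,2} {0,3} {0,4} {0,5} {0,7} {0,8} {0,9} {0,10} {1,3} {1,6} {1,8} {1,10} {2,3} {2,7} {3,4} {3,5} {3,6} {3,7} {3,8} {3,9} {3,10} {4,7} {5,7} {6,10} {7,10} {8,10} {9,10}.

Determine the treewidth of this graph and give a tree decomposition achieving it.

The largest bag has 4 vertices, giving width 3; this decomposition certifies tw(G) ≤ 3. For the lower bound, the 4 vertices {0, 3, 8, 10} are pairwise adjacent, and any tree decomposition puts a clique entirely inside one bag — forcing width ≥ 3. Combining the bounds, tw(G) = 3.

Treewidth 3.
Bags: B1 = {1, 3, 8, 10}  B2 = {0, 3, 8, 10}  B3 = {0, 3, 7, 10}  B4 = {0, 3, 9, 10}  B5 = {0, 3, 4, 7}  B6 = {0, 2, 3, 7}  B7 = {1, 3, 6, 10}  B8 = {0, 3, 5, 7}
Tree: B1–B2, B2–B3, B3–B4, B3–B5, B5–B6, B1–B7, B6–B8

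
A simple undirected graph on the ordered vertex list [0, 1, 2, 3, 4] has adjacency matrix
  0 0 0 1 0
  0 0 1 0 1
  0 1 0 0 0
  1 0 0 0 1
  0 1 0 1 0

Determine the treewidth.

A width-1 tree decomposition is:
Bags: B1 = {0, 3}  B2 = {3, 4}  B3 = {1, 4}  B4 = {1, 2}
Tree: B1–B2, B2–B3, B3–B4
The largest bag has 2 vertices, giving width 1; this decomposition certifies tw(G) ≤ 1. Since G has at least one edge (e.g. 0–3), it is not an edgeless graph, so tw(G) ≥ 1. Hence tw(G) = 1 exactly.

1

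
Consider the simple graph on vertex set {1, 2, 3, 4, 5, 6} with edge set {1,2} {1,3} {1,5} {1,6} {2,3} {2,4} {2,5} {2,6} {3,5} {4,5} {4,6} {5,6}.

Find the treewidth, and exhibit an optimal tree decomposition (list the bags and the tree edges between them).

Treewidth 3.
One such decomposition:
Bags: B1 = {1, 2, 3, 5}  B2 = {1, 2, 5, 6}  B3 = {2, 4, 5, 6}
Tree: B1–B2, B2–B3

Each bag holds 4 vertices, so the decomposition has width 3, which upper-bounds the treewidth. Conversely, {1, 2, 3, 5} is a clique of size 4, and the vertices of any clique must share a bag in every tree decomposition; so some bag has ≥ 4 vertices and tw(G) ≥ 3. Therefore the treewidth is 3.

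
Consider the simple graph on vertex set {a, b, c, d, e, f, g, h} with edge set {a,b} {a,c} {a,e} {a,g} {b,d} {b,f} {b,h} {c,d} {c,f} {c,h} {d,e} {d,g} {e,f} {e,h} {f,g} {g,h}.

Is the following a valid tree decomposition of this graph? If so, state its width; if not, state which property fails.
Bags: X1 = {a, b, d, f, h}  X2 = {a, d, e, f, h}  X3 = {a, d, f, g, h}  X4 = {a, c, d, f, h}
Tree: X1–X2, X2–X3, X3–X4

Yes; width 4.

Every vertex of G appears in some bag (union = {a, b, c, d, e, f, g, h}); every edge is covered by a bag; and for each vertex v the set of bags containing v is connected in the bag tree. The decomposition is therefore valid. The largest bag has 5 vertices, so the width is 4.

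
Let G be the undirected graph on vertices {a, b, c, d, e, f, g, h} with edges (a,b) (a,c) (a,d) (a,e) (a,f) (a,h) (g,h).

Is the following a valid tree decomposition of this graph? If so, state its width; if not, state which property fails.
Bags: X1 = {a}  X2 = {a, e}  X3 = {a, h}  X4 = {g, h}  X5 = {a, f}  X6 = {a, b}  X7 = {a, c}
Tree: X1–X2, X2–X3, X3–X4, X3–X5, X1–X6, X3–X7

A tree decomposition must satisfy three properties: every vertex lies in some bag; for every edge, both endpoints lie together in some bag; and for every vertex, the bags containing it form a connected subtree. Here vertex d appears in no bag, so the decomposition is invalid.

No — vertex d appears in no bag.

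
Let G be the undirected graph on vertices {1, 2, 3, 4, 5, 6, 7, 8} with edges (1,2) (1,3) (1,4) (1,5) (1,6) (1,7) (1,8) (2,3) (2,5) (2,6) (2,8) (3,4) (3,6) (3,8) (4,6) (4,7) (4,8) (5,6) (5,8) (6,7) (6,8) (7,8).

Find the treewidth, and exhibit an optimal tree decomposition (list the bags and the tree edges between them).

The largest bag has 5 vertices, giving width 4; this decomposition certifies tw(G) ≤ 4. On the other hand G contains the 5-clique {1, 2, 3, 6, 8}. A clique must lie in a single bag of any decomposition, so no decomposition can have width below 4. Combining the bounds, tw(G) = 4.

Treewidth 4.
Bags: B1 = {1, 3, 4, 6, 8}  B2 = {1, 2, 3, 6, 8}  B3 = {1, 2, 5, 6, 8}  B4 = {1, 4, 6, 7, 8}
Tree: B1–B2, B2–B3, B1–B4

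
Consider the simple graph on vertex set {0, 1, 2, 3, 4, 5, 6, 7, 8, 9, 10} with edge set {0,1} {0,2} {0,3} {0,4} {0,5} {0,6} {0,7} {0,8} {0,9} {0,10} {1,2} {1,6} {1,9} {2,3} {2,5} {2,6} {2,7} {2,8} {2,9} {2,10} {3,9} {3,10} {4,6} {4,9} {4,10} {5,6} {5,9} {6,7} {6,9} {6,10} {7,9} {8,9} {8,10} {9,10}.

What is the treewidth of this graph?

4

A width-4 tree decomposition is:
Bags: B1 = {0, 2, 6, 7, 9}  B2 = {0, 2, 6, 9, 10}  B3 = {0, 2, 3, 9, 10}  B4 = {0, 2, 8, 9, 10}  B5 = {0, 2, 5, 6, 9}  B6 = {0, 1, 2, 6, 9}  B7 = {0, 4, 6, 9, 10}
Tree: B1–B2, B2–B3, B3–B4, B2–B5, B1–B6, B2–B7
Every bag has size at most 5, so the width is 5 − 1 = 4 and tw(G) ≤ 4. For the lower bound, the 5 vertices {0, 2, 8, 9, 10} are pairwise adjacent, and any tree decomposition puts a clique entirely inside one bag — forcing width ≥ 4. Hence tw(G) = 4 exactly.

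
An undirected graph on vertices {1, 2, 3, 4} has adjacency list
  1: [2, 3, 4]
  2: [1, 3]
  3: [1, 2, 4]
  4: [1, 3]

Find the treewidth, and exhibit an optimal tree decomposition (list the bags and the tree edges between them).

Treewidth 2.
One optimal decomposition is:
Bags: B1 = {1, 2, 3}  B2 = {1, 3, 4}
Tree: B1–B2

Every bag has size at most 3, so the width is 3 − 1 = 2 and tw(G) ≤ 2. For the lower bound, the 3 vertices {1, 2, 3} are pairwise adjacent, and any tree decomposition puts a clique entirely inside one bag — forcing width ≥ 2. The upper and lower bounds meet at 2, so that is the treewidth.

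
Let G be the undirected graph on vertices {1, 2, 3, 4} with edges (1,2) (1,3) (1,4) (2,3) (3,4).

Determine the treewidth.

A width-2 tree decomposition is:
Bags: B1 = {1, 2, 3}  B2 = {1, 3, 4}
Tree: B1–B2
The largest bag has 3 vertices, giving width 2; this decomposition certifies tw(G) ≤ 2. For the lower bound, the 3 vertices {1, 2, 3} are pairwise adjacent, and any tree decomposition puts a clique entirely inside one bag — forcing width ≥ 2. Hence tw(G) = 2 exactly.

2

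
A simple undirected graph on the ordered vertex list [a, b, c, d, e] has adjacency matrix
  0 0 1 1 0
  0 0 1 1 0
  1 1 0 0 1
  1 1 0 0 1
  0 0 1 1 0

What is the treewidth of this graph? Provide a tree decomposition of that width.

The largest bag has 3 vertices, giving width 2; this decomposition certifies tw(G) ≤ 2. Since e–c–b–d–e is a cycle in G, G is not acyclic. Forests are exactly the graphs of treewidth ≤ 1, so tw(G) ≥ 2. Therefore the treewidth is 2.

Treewidth 2.
One optimal decomposition is:
Bags: B1 = {c, d, e}  B2 = {b, c, d}  B3 = {a, c, d}
Tree: B1–B2, B2–B3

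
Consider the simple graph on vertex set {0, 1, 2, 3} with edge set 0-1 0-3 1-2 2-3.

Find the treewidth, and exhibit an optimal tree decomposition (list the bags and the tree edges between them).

The largest bag has 3 vertices, giving width 2; this decomposition certifies tw(G) ≤ 2. Since 2–1–0–3–2 is a cycle in G, G is not acyclic. Forests are exactly the graphs of treewidth ≤ 1, so tw(G) ≥ 2. Therefore the treewidth is 2.

Treewidth 2.
One optimal decomposition is:
Bags: B1 = {0, 1, 2}  B2 = {0, 2, 3}
Tree: B1–B2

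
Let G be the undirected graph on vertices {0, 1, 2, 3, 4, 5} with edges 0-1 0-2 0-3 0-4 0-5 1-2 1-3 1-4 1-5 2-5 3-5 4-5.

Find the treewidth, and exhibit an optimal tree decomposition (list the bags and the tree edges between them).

Each bag holds 4 vertices, so the decomposition has width 3, which upper-bounds the treewidth. Conversely, {0, 1, 2, 5} is a clique of size 4, and the vertices of any clique must share a bag in every tree decomposition; so some bag has ≥ 4 vertices and tw(G) ≥ 3. Combining the bounds, tw(G) = 3.

Treewidth 3.
Bags: B1 = {0, 1, 3, 5}  B2 = {0, 1, 4, 5}  B3 = {0, 1, 2, 5}
Tree: B1–B2, B1–B3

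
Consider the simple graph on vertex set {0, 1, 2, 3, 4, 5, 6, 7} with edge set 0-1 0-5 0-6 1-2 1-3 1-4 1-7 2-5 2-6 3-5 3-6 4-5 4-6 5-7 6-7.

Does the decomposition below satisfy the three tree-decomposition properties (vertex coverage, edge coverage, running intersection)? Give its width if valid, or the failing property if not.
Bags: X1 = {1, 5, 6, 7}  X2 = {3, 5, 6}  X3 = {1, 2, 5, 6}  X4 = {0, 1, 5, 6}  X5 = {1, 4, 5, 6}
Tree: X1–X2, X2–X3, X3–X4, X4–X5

A tree decomposition must satisfy three properties: every vertex lies in some bag; for every edge, both endpoints lie together in some bag; and for every vertex, the bags containing it form a connected subtree. Here edge (1,3) lies in no bag, so the decomposition is invalid.

No — edge (1,3) lies in no bag.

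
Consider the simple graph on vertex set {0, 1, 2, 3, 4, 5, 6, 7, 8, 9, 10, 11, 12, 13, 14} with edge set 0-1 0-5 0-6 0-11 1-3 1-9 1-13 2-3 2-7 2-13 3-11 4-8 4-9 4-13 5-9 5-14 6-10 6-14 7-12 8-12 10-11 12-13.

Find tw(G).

A width-3 tree decomposition is:
Bags: B1 = {2, 7, 8, 12}  B2 = {2, 8, 12, 13}  B3 = {2, 4, 8, 13}  B4 = {2, 3, 4, 13}  B5 = {1, 3, 4, 13}  B6 = {1, 3, 4, 9}  B7 = {1, 3, 9, 11}  B8 = {0, 1, 9, 11}  B9 = {0, 5, 9, 11}  B10 = {0, 5, 10, 11}  B11 = {0, 5, 6, 10}  B12 = {5, 6, 10, 14}
Tree: B1–B2, B2–B3, B3–B4, B4–B5, B5–B6, B6–B7, B7–B8, B8–B9, B9–B10, B10–B11, B11–B12
Every bag has size at most 4, so the width is 4 − 1 = 3 and tw(G) ≤ 3. For the lower bound: the 4 vertex sets {7,8,12}, {2}, {13}, {1,3,4,9} are disjoint, each induces a connected subgraph, and every pair is joined by at least one edge of G. Contracting each set to a single vertex therefore yields K_{4} as a minor, and since treewidth is minor-monotone, tw(G) ≥ tw(K_{4}) = 3. Hence tw(G) = 3 exactly.

3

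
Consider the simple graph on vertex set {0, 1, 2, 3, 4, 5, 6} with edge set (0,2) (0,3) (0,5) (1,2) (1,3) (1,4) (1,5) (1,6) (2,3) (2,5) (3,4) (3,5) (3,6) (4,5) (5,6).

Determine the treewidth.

3

A width-3 tree decomposition is:
Bags: B1 = {1, 2, 3, 5}  B2 = {1, 3, 5, 6}  B3 = {1, 3, 4, 5}  B4 = {0, 2, 3, 5}
Tree: B1–B2, B2–B3, B1–B4
Each bag holds 4 vertices, so the decomposition has width 3, which upper-bounds the treewidth. Conversely, {0, 2, 3, 5} is a clique of size 4, and the vertices of any clique must share a bag in every tree decomposition; so some bag has ≥ 4 vertices and tw(G) ≥ 3. Therefore the treewidth is 3.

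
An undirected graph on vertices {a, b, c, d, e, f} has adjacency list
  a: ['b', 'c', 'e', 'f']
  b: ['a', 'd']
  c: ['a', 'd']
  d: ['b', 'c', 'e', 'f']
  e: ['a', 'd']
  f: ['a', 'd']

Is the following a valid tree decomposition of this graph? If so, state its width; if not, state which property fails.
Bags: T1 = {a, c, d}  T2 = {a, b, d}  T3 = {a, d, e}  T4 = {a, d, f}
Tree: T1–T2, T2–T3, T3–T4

Yes; width 2.

Every vertex of G appears in some bag (union = {a, b, c, d, e, f}); every edge is covered by a bag; and for each vertex v the set of bags containing v is connected in the bag tree. The decomposition is therefore valid. The largest bag has 3 vertices, so the width is 2.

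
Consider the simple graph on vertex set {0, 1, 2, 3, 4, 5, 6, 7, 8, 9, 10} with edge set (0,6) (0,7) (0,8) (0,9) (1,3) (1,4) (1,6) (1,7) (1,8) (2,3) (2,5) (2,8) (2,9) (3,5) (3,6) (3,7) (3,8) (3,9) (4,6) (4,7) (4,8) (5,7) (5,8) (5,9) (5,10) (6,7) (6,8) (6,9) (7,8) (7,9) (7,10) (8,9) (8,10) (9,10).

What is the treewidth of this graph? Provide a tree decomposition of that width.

The largest bag has 5 vertices, giving width 4; this decomposition certifies tw(G) ≤ 4. For the lower bound, the 5 vertices {2, 3, 5, 8, 9} are pairwise adjacent, and any tree decomposition puts a clique entirely inside one bag — forcing width ≥ 4. The upper and lower bounds meet at 4, so that is the treewidth.

Treewidth 4.
One optimal decomposition is:
Bags: B1 = {3, 6, 7, 8, 9}  B2 = {3, 5, 7, 8, 9}  B3 = {2, 3, 5, 8, 9}  B4 = {1, 3, 6, 7, 8}  B5 = {0, 6, 7, 8, 9}  B6 = {5, 7, 8, 9, 10}  B7 = {1, 4, 6, 7, 8}
Tree: B1–B2, B2–B3, B1–B4, B1–B5, B2–B6, B4–B7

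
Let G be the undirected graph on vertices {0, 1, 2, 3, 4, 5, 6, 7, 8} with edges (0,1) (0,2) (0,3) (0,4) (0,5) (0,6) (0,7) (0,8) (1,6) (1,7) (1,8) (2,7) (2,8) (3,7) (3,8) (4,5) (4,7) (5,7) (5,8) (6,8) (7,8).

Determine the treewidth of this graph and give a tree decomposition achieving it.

Each bag holds 4 vertices, so the decomposition has width 3, which upper-bounds the treewidth. On the other hand G contains the 4-clique {0, 1, 6, 8}. A clique must lie in a single bag of any decomposition, so no decomposition can have width below 3. The upper and lower bounds meet at 3, so that is the treewidth.

Treewidth 3.
Bags: B1 = {0, 2, 7, 8}  B2 = {0, 1, 7, 8}  B3 = {0, 5, 7, 8}  B4 = {0, 1, 6, 8}  B5 = {0, 3, 7, 8}  B6 = {0, 4, 5, 7}
Tree: B1–B2, B1–B3, B2–B4, B2–B5, B3–B6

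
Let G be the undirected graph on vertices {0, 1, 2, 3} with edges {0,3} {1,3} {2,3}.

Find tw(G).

1

A width-1 tree decomposition is:
Bags: B1 = {1, 3}  B2 = {0, 3}  B3 = {2, 3}
Tree: B1–B2, B2–B3
The largest bag has 2 vertices, giving width 1; this decomposition certifies tw(G) ≤ 1. Any graph with an edge has treewidth ≥ 1, and G has the edge 3–1. The upper and lower bounds meet at 1, so that is the treewidth.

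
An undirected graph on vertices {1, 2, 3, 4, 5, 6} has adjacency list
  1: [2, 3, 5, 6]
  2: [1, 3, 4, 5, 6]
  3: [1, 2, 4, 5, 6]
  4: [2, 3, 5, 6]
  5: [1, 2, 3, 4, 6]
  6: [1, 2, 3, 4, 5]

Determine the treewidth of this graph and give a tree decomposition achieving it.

Each bag holds 5 vertices, so the decomposition has width 4, which upper-bounds the treewidth. On the other hand G contains the 5-clique {1, 2, 3, 5, 6}. A clique must lie in a single bag of any decomposition, so no decomposition can have width below 4. Therefore the treewidth is 4.

Treewidth 4.
One such decomposition:
Bags: B1 = {1, 2, 3, 5, 6}  B2 = {2, 3, 4, 5, 6}
Tree: B1–B2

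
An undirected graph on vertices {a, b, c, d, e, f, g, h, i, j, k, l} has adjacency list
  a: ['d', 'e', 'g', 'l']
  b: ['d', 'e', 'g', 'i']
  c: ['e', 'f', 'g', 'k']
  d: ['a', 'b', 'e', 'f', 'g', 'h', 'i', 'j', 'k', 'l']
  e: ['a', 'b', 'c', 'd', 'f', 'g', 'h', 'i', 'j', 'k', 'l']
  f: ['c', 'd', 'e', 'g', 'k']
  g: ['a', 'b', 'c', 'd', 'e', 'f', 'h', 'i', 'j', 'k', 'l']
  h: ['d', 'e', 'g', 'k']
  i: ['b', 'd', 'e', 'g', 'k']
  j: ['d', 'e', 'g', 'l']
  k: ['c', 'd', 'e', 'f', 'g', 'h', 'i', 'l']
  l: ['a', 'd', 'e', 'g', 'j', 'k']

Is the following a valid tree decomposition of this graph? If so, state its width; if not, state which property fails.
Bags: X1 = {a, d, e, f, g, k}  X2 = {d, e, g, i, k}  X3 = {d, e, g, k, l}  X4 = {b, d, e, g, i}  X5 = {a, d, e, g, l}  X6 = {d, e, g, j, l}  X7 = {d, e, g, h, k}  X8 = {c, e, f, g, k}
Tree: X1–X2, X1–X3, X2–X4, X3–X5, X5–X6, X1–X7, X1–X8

No — bags containing vertex a are not connected in the tree.

A tree decomposition must satisfy three properties: every vertex lies in some bag; for every edge, both endpoints lie together in some bag; and for every vertex, the bags containing it form a connected subtree. Here bags containing vertex a are not connected in the tree, so the decomposition is invalid.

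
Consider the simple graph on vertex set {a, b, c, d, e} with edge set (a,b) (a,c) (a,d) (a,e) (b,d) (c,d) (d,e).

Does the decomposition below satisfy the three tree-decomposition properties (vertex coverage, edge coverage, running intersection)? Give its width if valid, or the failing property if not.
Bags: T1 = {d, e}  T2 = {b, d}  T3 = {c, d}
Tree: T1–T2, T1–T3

A tree decomposition must satisfy three properties: every vertex lies in some bag; for every edge, both endpoints lie together in some bag; and for every vertex, the bags containing it form a connected subtree. Here vertex a appears in no bag, so the decomposition is invalid.

No — vertex a appears in no bag.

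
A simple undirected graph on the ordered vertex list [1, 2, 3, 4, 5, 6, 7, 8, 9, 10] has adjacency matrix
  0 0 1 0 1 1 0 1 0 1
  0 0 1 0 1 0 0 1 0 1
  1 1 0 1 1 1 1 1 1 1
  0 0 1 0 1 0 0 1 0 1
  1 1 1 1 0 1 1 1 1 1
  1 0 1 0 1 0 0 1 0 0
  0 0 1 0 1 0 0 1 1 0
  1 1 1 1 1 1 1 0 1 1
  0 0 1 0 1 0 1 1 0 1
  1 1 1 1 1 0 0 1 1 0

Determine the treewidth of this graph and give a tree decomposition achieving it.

The largest bag has 5 vertices, giving width 4; this decomposition certifies tw(G) ≤ 4. For the lower bound, the 5 vertices {1, 3, 5, 8, 10} are pairwise adjacent, and any tree decomposition puts a clique entirely inside one bag — forcing width ≥ 4. Hence tw(G) = 4 exactly.

Treewidth 4.
Bags: B1 = {3, 5, 8, 9, 10}  B2 = {1, 3, 5, 8, 10}  B3 = {2, 3, 5, 8, 10}  B4 = {1, 3, 5, 6, 8}  B5 = {3, 4, 5, 8, 10}  B6 = {3, 5, 7, 8, 9}
Tree: B1–B2, B2–B3, B2–B4, B3–B5, B1–B6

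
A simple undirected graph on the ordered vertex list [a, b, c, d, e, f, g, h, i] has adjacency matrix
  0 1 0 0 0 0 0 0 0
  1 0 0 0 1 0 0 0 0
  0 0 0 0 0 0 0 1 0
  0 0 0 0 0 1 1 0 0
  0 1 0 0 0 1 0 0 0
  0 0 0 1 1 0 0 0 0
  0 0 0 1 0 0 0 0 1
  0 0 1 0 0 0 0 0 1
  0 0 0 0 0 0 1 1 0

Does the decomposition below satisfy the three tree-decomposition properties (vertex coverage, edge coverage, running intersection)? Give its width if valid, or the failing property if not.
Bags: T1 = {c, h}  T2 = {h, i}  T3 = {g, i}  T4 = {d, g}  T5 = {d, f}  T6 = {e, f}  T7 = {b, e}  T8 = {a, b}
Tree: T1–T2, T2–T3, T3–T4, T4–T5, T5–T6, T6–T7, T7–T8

Every vertex of G appears in some bag (union = {a, b, c, d, e, f, g, h, i}); every edge is covered by a bag; and for each vertex v the set of bags containing v is connected in the bag tree. The decomposition is therefore valid. The largest bag has 2 vertices, so the width is 1.

Yes; width 1.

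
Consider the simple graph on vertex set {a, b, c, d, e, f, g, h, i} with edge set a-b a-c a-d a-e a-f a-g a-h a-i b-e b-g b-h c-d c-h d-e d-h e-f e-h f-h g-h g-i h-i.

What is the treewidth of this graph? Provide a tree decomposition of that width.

Treewidth 3.
One such decomposition:
Bags: B1 = {a, b, g, h}  B2 = {a, g, h, i}  B3 = {a, b, e, h}  B4 = {a, e, f, h}  B5 = {a, d, e, h}  B6 = {a, c, d, h}
Tree: B1–B2, B1–B3, B3–B4, B3–B5, B5–B6

The largest bag has 4 vertices, giving width 3; this decomposition certifies tw(G) ≤ 3. For the lower bound, the 4 vertices {a, b, g, h} are pairwise adjacent, and any tree decomposition puts a clique entirely inside one bag — forcing width ≥ 3. Hence tw(G) = 3 exactly.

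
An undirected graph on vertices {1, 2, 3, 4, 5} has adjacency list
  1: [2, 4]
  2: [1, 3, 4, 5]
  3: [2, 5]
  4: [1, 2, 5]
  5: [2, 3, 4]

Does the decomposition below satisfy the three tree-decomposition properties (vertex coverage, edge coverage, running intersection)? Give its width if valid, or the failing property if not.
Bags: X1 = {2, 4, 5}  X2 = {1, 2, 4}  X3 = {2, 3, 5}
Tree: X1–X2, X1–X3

Yes; width 2.

Checking the three conditions: (i) the bags cover all of {1, 2, 3, 4, 5}; (ii) for each edge, some bag contains both endpoints; (iii) the bags containing any fixed vertex form a subtree. All hold, so the decomposition is valid with width 3 − 1 = 2.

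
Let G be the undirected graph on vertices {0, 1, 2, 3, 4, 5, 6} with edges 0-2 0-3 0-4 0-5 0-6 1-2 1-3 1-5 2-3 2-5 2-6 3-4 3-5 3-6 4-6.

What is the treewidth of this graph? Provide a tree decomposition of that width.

Each bag holds 4 vertices, so the decomposition has width 3, which upper-bounds the treewidth. On the other hand G contains the 4-clique {0, 2, 3, 5}. A clique must lie in a single bag of any decomposition, so no decomposition can have width below 3. The upper and lower bounds meet at 3, so that is the treewidth.

Treewidth 3.
One such decomposition:
Bags: B1 = {0, 2, 3, 5}  B2 = {0, 2, 3, 6}  B3 = {0, 3, 4, 6}  B4 = {1, 2, 3, 5}
Tree: B1–B2, B2–B3, B1–B4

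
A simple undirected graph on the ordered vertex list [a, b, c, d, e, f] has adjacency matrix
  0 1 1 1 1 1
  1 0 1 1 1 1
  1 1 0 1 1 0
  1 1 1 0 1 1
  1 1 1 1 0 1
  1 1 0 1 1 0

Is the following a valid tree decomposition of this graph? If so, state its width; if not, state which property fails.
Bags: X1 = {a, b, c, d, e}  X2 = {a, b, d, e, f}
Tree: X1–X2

Yes; width 4.

Checking the three conditions: (i) the bags cover all of {a, b, c, d, e, f}; (ii) for each edge, some bag contains both endpoints; (iii) the bags containing any fixed vertex form a subtree. All hold, so the decomposition is valid with width 5 − 1 = 4.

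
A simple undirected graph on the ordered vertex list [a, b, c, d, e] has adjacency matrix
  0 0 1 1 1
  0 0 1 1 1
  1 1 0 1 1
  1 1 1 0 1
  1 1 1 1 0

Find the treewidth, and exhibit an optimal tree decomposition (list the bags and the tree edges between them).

Treewidth 3.
One such decomposition:
Bags: B1 = {a, c, d, e}  B2 = {b, c, d, e}
Tree: B1–B2

The largest bag has 4 vertices, giving width 3; this decomposition certifies tw(G) ≤ 3. Conversely, {a, c, d, e} is a clique of size 4, and the vertices of any clique must share a bag in every tree decomposition; so some bag has ≥ 4 vertices and tw(G) ≥ 3. Therefore the treewidth is 3.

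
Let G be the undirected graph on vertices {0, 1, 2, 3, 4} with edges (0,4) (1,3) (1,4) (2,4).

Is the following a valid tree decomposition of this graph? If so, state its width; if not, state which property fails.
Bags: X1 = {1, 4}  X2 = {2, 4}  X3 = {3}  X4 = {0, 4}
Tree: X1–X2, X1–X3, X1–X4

No — edge (1,3) lies in no bag.

A tree decomposition must satisfy three properties: every vertex lies in some bag; for every edge, both endpoints lie together in some bag; and for every vertex, the bags containing it form a connected subtree. Here edge (1,3) lies in no bag, so the decomposition is invalid.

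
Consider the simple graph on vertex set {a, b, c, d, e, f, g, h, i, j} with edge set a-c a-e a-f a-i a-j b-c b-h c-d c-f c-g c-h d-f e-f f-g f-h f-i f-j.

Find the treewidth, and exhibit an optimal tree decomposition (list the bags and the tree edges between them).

The largest bag has 3 vertices, giving width 2; this decomposition certifies tw(G) ≤ 2. On the other hand G contains the 3-clique {a, f, j}. A clique must lie in a single bag of any decomposition, so no decomposition can have width below 2. Therefore the treewidth is 2.

Treewidth 2.
Bags: B1 = {a, e, f}  B2 = {a, c, f}  B3 = {c, d, f}  B4 = {a, f, j}  B5 = {c, f, h}  B6 = {a, f, i}  B7 = {b, c, h}  B8 = {c, f, g}
Tree: B1–B2, B2–B3, B1–B4, B3–B5, B4–B6, B5–B7, B5–B8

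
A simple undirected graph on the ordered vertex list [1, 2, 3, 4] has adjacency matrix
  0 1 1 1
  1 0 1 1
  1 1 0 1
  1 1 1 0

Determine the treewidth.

3

A width-3 tree decomposition is:
Bags: B1 = {1, 2, 3, 4}
Tree: (single bag)
With just one bag of size 4, the width is 4 − 1 = 3, so tw(G) ≤ 3. On the other hand G contains the 4-clique {1, 2, 3, 4}. A clique must lie in a single bag of any decomposition, so no decomposition can have width below 3. The upper and lower bounds meet at 3, so that is the treewidth.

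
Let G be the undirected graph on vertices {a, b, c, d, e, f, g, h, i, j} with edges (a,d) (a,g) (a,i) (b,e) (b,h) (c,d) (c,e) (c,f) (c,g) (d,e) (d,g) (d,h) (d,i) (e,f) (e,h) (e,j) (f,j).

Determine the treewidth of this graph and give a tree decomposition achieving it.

Every bag has size at most 3, so the width is 3 − 1 = 2 and tw(G) ≤ 2. On the other hand G contains the 3-clique {c, d, g}. A clique must lie in a single bag of any decomposition, so no decomposition can have width below 2. Hence tw(G) = 2 exactly.

Treewidth 2.
Bags: B1 = {d, e, h}  B2 = {c, d, e}  B3 = {c, e, f}  B4 = {e, f, j}  B5 = {c, d, g}  B6 = {b, e, h}  B7 = {a, d, g}  B8 = {a, d, i}
Tree: B1–B2, B2–B3, B3–B4, B2–B5, B1–B6, B5–B7, B7–B8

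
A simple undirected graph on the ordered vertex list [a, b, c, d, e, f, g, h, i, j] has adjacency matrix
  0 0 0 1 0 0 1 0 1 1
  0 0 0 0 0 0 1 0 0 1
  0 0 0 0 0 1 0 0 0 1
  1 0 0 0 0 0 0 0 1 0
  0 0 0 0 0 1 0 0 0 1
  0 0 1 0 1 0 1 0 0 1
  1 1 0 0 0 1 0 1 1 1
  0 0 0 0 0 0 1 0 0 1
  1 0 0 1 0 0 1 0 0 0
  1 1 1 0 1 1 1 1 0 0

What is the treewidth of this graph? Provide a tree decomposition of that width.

Every bag has size at most 3, so the width is 3 − 1 = 2 and tw(G) ≤ 2. For the lower bound, the 3 vertices {a, d, i} are pairwise adjacent, and any tree decomposition puts a clique entirely inside one bag — forcing width ≥ 2. Hence tw(G) = 2 exactly.

Treewidth 2.
One optimal decomposition is:
Bags: B1 = {a, g, j}  B2 = {g, h, j}  B3 = {f, g, j}  B4 = {a, g, i}  B5 = {e, f, j}  B6 = {c, f, j}  B7 = {b, g, j}  B8 = {a, d, i}
Tree: B1–B2, B2–B3, B1–B4, B3–B5, B5–B6, B2–B7, B4–B8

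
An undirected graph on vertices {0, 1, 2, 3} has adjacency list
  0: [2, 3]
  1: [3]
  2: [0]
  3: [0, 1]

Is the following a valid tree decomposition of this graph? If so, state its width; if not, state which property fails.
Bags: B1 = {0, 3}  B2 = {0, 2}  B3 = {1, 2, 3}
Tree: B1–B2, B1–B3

No — bags containing vertex 2 are not connected in the tree.

A tree decomposition must satisfy three properties: every vertex lies in some bag; for every edge, both endpoints lie together in some bag; and for every vertex, the bags containing it form a connected subtree. Here bags containing vertex 2 are not connected in the tree, so the decomposition is invalid.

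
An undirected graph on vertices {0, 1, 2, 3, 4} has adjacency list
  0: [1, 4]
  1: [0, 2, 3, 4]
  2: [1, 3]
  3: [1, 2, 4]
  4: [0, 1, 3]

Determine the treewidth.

A width-2 tree decomposition is:
Bags: B1 = {1, 3, 4}  B2 = {1, 2, 3}  B3 = {0, 1, 4}
Tree: B1–B2, B1–B3
Every bag has size at most 3, so the width is 3 − 1 = 2 and tw(G) ≤ 2. Conversely, {0, 1, 4} is a clique of size 3, and the vertices of any clique must share a bag in every tree decomposition; so some bag has ≥ 3 vertices and tw(G) ≥ 2. Hence tw(G) = 2 exactly.

2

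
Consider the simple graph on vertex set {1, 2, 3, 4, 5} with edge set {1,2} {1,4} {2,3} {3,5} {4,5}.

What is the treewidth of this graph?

A width-2 tree decomposition is:
Bags: B1 = {1, 2, 3}  B2 = {1, 3, 5}  B3 = {1, 4, 5}
Tree: B1–B2, B2–B3
Each bag holds 3 vertices, so the decomposition has width 2, which upper-bounds the treewidth. For the lower bound, G contains the cycle 1–2–3–5–4–1, so G is not a forest; only forests have treewidth ≤ 1, hence tw(G) ≥ 2. Therefore the treewidth is 2.

2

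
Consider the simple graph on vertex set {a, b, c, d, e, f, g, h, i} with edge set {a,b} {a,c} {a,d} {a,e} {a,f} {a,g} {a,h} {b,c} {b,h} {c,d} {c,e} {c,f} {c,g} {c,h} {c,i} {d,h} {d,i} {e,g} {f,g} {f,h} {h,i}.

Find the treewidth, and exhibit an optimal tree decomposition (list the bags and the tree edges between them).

Every bag has size at most 4, so the width is 4 − 1 = 3 and tw(G) ≤ 3. On the other hand G contains the 4-clique {a, c, e, g}. A clique must lie in a single bag of any decomposition, so no decomposition can have width below 3. Hence tw(G) = 3 exactly.

Treewidth 3.
Bags: B1 = {a, b, c, h}  B2 = {a, c, f, h}  B3 = {a, c, f, g}  B4 = {a, c, d, h}  B5 = {c, d, h, i}  B6 = {a, c, e, g}
Tree: B1–B2, B2–B3, B2–B4, B4–B5, B3–B6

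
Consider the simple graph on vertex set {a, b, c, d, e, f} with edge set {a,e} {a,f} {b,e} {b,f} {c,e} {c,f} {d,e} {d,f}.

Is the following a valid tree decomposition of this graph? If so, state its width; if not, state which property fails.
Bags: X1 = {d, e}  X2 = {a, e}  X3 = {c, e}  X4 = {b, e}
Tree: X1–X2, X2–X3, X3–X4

No — vertex f appears in no bag.

A tree decomposition must satisfy three properties: every vertex lies in some bag; for every edge, both endpoints lie together in some bag; and for every vertex, the bags containing it form a connected subtree. Here vertex f appears in no bag, so the decomposition is invalid.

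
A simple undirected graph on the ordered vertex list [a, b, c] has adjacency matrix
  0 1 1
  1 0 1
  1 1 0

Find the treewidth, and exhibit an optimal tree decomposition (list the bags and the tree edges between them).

A single bag containing all 3 vertices is trivially a valid decomposition of width 2. Conversely, {a, b, c} is a clique of size 3, and the vertices of any clique must share a bag in every tree decomposition; so some bag has ≥ 3 vertices and tw(G) ≥ 2. The upper and lower bounds meet at 2, so that is the treewidth.

Treewidth 2.
One optimal decomposition is:
Bags: B1 = {a, b, c}
Tree: (single bag)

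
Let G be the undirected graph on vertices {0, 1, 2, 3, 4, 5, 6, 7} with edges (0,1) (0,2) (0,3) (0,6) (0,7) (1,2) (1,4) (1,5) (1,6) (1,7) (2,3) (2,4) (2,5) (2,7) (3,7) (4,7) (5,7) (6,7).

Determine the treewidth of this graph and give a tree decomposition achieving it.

Treewidth 3.
One optimal decomposition is:
Bags: B1 = {0, 2, 3, 7}  B2 = {0, 1, 2, 7}  B3 = {1, 2, 4, 7}  B4 = {1, 2, 5, 7}  B5 = {0, 1, 6, 7}
Tree: B1–B2, B2–B3, B3–B4, B2–B5

Every bag has size at most 4, so the width is 4 − 1 = 3 and tw(G) ≤ 3. On the other hand G contains the 4-clique {0, 1, 2, 7}. A clique must lie in a single bag of any decomposition, so no decomposition can have width below 3. The upper and lower bounds meet at 3, so that is the treewidth.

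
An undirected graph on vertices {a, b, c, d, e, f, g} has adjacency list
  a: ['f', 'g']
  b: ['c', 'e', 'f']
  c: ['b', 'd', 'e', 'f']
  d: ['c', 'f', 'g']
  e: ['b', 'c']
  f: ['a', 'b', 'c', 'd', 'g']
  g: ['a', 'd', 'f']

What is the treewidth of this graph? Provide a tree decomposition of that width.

The largest bag has 3 vertices, giving width 2; this decomposition certifies tw(G) ≤ 2. For the lower bound, the 3 vertices {b, c, e} are pairwise adjacent, and any tree decomposition puts a clique entirely inside one bag — forcing width ≥ 2. Hence tw(G) = 2 exactly.

Treewidth 2.
Bags: B1 = {d, f, g}  B2 = {c, d, f}  B3 = {b, c, f}  B4 = {a, f, g}  B5 = {b, c, e}
Tree: B1–B2, B2–B3, B1–B4, B3–B5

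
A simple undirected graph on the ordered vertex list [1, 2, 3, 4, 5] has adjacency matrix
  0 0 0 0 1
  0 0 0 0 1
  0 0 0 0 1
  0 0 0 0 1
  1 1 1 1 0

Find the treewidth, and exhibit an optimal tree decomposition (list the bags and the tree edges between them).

Each bag holds 2 vertices, so the decomposition has width 1, which upper-bounds the treewidth. Since G has at least one edge (e.g. 5–2), it is not an edgeless graph, so tw(G) ≥ 1. Hence tw(G) = 1 exactly.

Treewidth 1.
Bags: B1 = {2, 5}  B2 = {4, 5}  B3 = {1, 5}  B4 = {3, 5}
Tree: B1–B2, B1–B3, B3–B4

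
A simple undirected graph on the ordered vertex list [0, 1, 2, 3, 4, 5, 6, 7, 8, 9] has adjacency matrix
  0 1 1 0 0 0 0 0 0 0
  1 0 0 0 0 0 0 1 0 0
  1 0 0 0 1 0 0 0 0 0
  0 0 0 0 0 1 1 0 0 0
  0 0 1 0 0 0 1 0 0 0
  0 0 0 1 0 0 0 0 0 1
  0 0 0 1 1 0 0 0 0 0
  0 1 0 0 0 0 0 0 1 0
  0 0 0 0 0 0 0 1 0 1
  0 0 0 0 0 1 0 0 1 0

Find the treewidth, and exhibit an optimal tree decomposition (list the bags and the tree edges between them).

Every bag has size at most 3, so the width is 3 − 1 = 2 and tw(G) ≤ 2. The edges 8–7–1–0–2–4–6–3–5–9–8 form a cycle, so G is not a tree and its treewidth is at least 2. Hence tw(G) = 2 exactly.

Treewidth 2.
One optimal decomposition is:
Bags: B1 = {1, 7, 8}  B2 = {0, 1, 8}  B3 = {0, 2, 8}  B4 = {2, 4, 8}  B5 = {4, 6, 8}  B6 = {3, 6, 8}  B7 = {3, 5, 8}  B8 = {5, 8, 9}
Tree: B1–B2, B2–B3, B3–B4, B4–B5, B5–B6, B6–B7, B7–B8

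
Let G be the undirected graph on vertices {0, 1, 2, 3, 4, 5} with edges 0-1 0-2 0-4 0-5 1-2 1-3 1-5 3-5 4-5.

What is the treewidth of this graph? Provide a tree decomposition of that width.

Treewidth 2.
One such decomposition:
Bags: B1 = {0, 1, 2}  B2 = {0, 1, 5}  B3 = {0, 4, 5}  B4 = {1, 3, 5}
Tree: B1–B2, B2–B3, B2–B4

Each bag holds 3 vertices, so the decomposition has width 2, which upper-bounds the treewidth. Conversely, {0, 1, 2} is a clique of size 3, and the vertices of any clique must share a bag in every tree decomposition; so some bag has ≥ 3 vertices and tw(G) ≥ 2. The upper and lower bounds meet at 2, so that is the treewidth.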